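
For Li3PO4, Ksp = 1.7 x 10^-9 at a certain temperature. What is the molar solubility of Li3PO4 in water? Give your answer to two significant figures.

Li3PO4(s) ⇌ 3 Li^+(aq) + PO4^3-(aq)
Ksp = [Li^+]^3[PO4^3-]
For each mole of Li3PO4 that dissolves: [Li^+] = 3s, [PO4^3-] = s.
Ksp = (3s)^3s = 27s^4
Solving, s = (1.7 x 10^-9/27)^(1/4) = 2.8 x 10^-3 M

s ≈ 2.8 x 10^-3 M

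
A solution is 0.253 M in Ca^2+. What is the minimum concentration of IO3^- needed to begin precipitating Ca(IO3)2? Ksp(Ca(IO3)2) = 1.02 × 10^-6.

Ca(IO3)2(s) <=> Ca^2+ + 2 IO3^-
Ksp = [Ca^2+][IO3^-]^2
Precipitation begins when Q = Ksp. With [Ca^2+] = 0.253 M:
1.02 × 10^-6 = (0.253) × [IO3^-]^2
[IO3^-] = (1.02 × 10^-6 / 2.53 x 10^-1)^(1/2) = 2.01 x 10^-3 M

[IO3^-] ≈ 2.01e-3 M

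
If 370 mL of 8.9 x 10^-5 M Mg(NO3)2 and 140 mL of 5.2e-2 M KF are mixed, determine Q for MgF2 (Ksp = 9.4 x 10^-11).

Q = 1.3 × 10^-8

Total volume = 370 + 140 = 510 mL.
[Mg^2+] = 8.9 x 10^-5 × (370/510) = 6.46 × 10^-5 M
[F^-] = 5.2 × 10^-2 × (140/510) = 1.43 × 10^-2 M
MgF2(s) ⇌ Mg^2+ + 2 F^-, so Q = [Mg^2+][F^-]^2
Q = (6.46 × 10^-5)(1.43 × 10^-2)^2 = 1.3 × 10^-8
Q > Ksp, so MgF2 will precipitate.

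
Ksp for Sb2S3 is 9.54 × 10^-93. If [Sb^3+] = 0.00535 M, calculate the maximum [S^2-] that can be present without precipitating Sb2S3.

[S^2-] = 6.93e-30 M

Sb2S3(s) ⇌ 2 Sb^3+(aq) + 3 S^2-(aq)
Ksp = [Sb^3+]^2[S^2-]^3
Precipitation begins when Q = Ksp. With [Sb^3+] = 0.00535 M:
9.54 × 10^-93 = (0.00535)^2 × [S^2-]^3
[S^2-] = (9.54 × 10^-93 / 2.862 × 10^-5)^(1/3) = 6.93 x 10^-30 M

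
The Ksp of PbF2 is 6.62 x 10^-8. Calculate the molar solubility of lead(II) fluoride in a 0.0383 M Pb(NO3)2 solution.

s = 6.57 x 10^-4 M

PbF2(s) ⇌ Pb^2+(aq) + 2 F^-(aq)
Ksp = [Pb^2+][F^-]^2
Let s be the molar solubility in this solution. [Pb^2+] = 0.0383 + s ≈ 0.0383, [F^-] = 2s (since Pb^2+ from Pb(NO3)2 dominates).
Ksp ≈ 0.0383 × (2s)^2
s = 6.57 x 10^-4 M
Check: s = 6.6 × 10^-4 ≪ 0.0383, so the approximation is valid.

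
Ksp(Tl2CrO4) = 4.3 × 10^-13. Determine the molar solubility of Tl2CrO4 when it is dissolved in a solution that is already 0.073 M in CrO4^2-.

1.2 × 10^-6 M

Tl2CrO4(s) ⇌ 2 Tl^+ + CrO4^2-
Ksp = [Tl^+]^2[CrO4^2-]
Let s be the molar solubility in this solution. [Tl^+] = 2s, [CrO4^2-] = 0.073 + s ≈ 0.073 (common-ion effect: CrO4^2- is already 0.073 M).
Ksp ≈ (2s)^2 × 0.073
s = 1.2 x 10^-6 M
Check: s = 1.2 × 10^-6 ≪ 0.073, so the approximation is valid.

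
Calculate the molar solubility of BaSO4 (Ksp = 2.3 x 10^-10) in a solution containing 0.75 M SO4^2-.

BaSO4(s) ⇌ Ba^2+(aq) + SO4^2-(aq)
Ksp = [Ba^2+][SO4^2-]
Let s = moles of BaSO4 that dissolve per litre. [Ba^2+] = s, [SO4^2-] = 0.75 + s ≈ 0.75 (Ksp is small, so little additional dissolves).
Ksp ≈ s × 0.75
s = 3.1 x 10^-10 M
Check: s = 3.1 × 10^-10 ≪ 0.75, so the approximation is valid.

3.1e-10 M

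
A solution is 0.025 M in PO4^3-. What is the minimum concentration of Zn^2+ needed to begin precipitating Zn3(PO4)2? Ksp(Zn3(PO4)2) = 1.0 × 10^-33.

[Zn^2+] = 1.2e-10 M

Zn3(PO4)2(s) ⇌ 3 Zn^2+ + 2 PO4^3-
Ksp = [Zn^2+]^3[PO4^3-]^2
Precipitation begins when Q = Ksp. With [PO4^3-] = 0.025 M:
1.0 × 10^-33 = (0.025)^2 × [Zn^2+]^3
[Zn^2+] = (1.0 × 10^-33 / 6.25 × 10^-4)^(1/3) = 1.2 × 10^-10 M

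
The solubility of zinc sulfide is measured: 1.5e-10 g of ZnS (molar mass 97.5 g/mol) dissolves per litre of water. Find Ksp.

Ksp = 2.4 × 10^-24

Molar solubility s = (1.5 × 10^-10 g/L) / (97.5 g/mol) = 1.54 x 10^-12 M.
ZnS(s) ⇌ Zn^2+ + S^2-
For each mole of ZnS that dissolves: [Zn^2+] = s, [S^2-] = s.
Ksp = [Zn^2+][S^2-]
Ksp = (s)(s) = s^2
With s = 1.54 × 10^-12: Ksp = 2.4 × 10^-24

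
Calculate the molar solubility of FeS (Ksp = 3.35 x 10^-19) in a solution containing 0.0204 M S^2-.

s = 1.64e-17 M

FeS(s) ⇌ Fe^2+(aq) + S^2-(aq)
Ksp = [Fe^2+][S^2-]
Let s = moles of FeS that dissolve per litre. [Fe^2+] = s, [S^2-] = 0.0204 + s ≈ 0.0204 (Ksp is small, so little additional dissolves).
Ksp ≈ s × 0.0204
s = 1.64 x 10^-17 M
Check: s = 1.6 × 10^-17 ≪ 0.0204, so the approximation is valid.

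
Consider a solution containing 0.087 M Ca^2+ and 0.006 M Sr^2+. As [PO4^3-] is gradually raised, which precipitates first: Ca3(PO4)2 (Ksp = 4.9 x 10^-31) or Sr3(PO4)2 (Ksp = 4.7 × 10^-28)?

Precipitation of each salt starts when its ion product equals its Ksp.
For Ca3(PO4)2: 4.9 x 10^-31 = (0.087)^3 × [PO4^3-]^2  ⇒  [PO4^3-] = 2.7 × 10^-14 M.
For Sr3(PO4)2: 4.7 × 10^-28 = (0.006)^3 × [PO4^3-]^2  ⇒  [PO4^3-] = 4.7 × 10^-11 M.
The salt with the lower threshold [PO4^3-] precipitates first: Ca3(PO4)2.

Ca3(PO4)2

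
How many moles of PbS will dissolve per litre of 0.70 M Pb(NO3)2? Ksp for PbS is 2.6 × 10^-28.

PbS(s) <=> Pb^2+ + S^2-
Ksp = [Pb^2+][S^2-]
If s mol/L dissolves here, [Pb^2+] = 0.70 + s ≈ 0.70, [S^2-] = s (common-ion effect: Pb^2+ is already 0.70 M).
Ksp ≈ 0.70 × s
s = 3.7 x 10^-28 M
Check: s = 3.7 × 10^-28 ≪ 0.70, so the approximation is valid.

s = 3.7 × 10^-28 M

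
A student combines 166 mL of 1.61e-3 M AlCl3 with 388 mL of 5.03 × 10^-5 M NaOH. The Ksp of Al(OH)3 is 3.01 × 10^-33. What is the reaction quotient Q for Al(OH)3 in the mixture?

Q ≈ 2.11 × 10^-17

Total volume = 166 + 388 = 554 mL.
[Al^3+] = 1.61 × 10^-3 × (166/554) = 4.824 × 10^-4 M
[OH^-] = 5.03 × 10^-5 × (388/554) = 3.523 × 10^-5 M
Al(OH)3(s) ⇌ Al^3+(aq) + 3 OH^-(aq), so Q = [Al^3+][OH^-]^3
Q = (4.824 × 10^-4)(3.523 x 10^-5)^3 = 2.11 x 10^-17
Q > Ksp, so Al(OH)3 will precipitate.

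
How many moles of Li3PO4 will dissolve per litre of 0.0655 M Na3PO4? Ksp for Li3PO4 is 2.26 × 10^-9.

Li3PO4(s) <=> 3 Li^+ + PO4^3-
Ksp = [Li^+]^3[PO4^3-]
Let s = moles of Li3PO4 that dissolve per litre. [Li^+] = 3s, [PO4^3-] = 0.0655 + s ≈ 0.0655 (since PO4^3- from Na3PO4 dominates).
Ksp ≈ (3s)^3 × 0.0655
s = 1.09 × 10^-3 M
Check: s = 1.1 × 10^-3 ≪ 0.0655, so the approximation is valid.

1.09e-3 M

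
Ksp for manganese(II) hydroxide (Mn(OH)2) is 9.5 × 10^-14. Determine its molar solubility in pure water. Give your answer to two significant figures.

Mn(OH)2(s) ⇌ Mn^2+ + 2 OH^-
Ksp = [Mn^2+][OH^-]^2
If s mol/L of Mn(OH)2 dissolves, [Mn^2+] = s and [OH^-] = 2s.
Ksp = s(2s)^2 = 4s^3
s = (9.5 × 10^-14 / 4)^(1/3) = 2.9 × 10^-5 M

2.9 × 10^-5 M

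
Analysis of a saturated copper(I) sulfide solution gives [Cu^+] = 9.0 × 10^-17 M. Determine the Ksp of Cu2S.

3.6 x 10^-49

Cu2S(s) ⇌ 2 Cu^+(aq) + S^2-(aq)
Stoichiometry gives [S^2-] = (1/2)[Cu^+] = 4.50 × 10^-17 M.
Ksp = [Cu^+]^2[S^2-]
Ksp = (9.0 × 10^-17)^2 × 4.50 × 10^-17 = 3.6 × 10^-49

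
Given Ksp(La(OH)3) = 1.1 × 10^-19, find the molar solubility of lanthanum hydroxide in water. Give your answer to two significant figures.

s = 8.0e-6 M

La(OH)3(s) <=> La^3+ + 3 OH^-
Ksp = [La^3+][OH^-]^3
For each mole of La(OH)3 that dissolves: [La^3+] = s, [OH^-] = 3s.
So Ksp = s × (3s)^3 = 27s^4
s = (1.1 × 10^-19 / 27)^(1/4) = 8.0 × 10^-6 M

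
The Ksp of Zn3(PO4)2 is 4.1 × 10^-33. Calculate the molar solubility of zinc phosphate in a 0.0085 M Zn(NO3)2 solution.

Zn3(PO4)2(s) ⇌ 3 Zn^2+ + 2 PO4^3-
Ksp = [Zn^2+]^3[PO4^3-]^2
If s mol/L dissolves here, [Zn^2+] = 0.0085 + 3s ≈ 0.0085, [PO4^3-] = 2s (common-ion effect: Zn^2+ is already 0.0085 M).
Ksp ≈ (0.0085)^3 × (2s)^2
s = 4.1 × 10^-14 M
Check: 3s = 1.2 × 10^-13 ≪ 0.0085, so the approximation is valid.

s ≈ 4.1e-14 M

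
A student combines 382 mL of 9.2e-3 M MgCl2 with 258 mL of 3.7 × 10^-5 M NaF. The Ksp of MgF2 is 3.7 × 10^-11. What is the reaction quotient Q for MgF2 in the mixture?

Total volume = 382 + 258 = 640 mL.
[Mg^2+] = 9.2 x 10^-3 × (382/640) = 5.49 x 10^-3 M
[F^-] = 3.7 × 10^-5 × (258/640) = 1.49 × 10^-5 M
MgF2(s) ⇌ Mg^2+(aq) + 2 F^-(aq), so Q = [Mg^2+][F^-]^2
Q = (5.49 x 10^-3)(1.49 × 10^-5)^2 = 1.2 × 10^-12
Q < Ksp, so no precipitate of MgF2 forms.

1.2 × 10^-12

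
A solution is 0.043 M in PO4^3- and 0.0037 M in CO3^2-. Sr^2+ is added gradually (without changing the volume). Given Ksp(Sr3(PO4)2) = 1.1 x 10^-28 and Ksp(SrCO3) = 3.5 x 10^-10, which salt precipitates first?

Each salt begins to precipitate when Q = Ksp, i.e. when [Sr^2+] reaches its threshold.
For Sr3(PO4)2: 1.1 x 10^-28 = (0.043)^2 × [Sr^2+]^3  ⇒  [Sr^2+] = 3.9 × 10^-9 M.
For SrCO3: 3.5 x 10^-10 = 0.0037 × [Sr^2+]  ⇒  [Sr^2+] = 9.5 x 10^-8 M.
The salt with the lower threshold [Sr^2+] precipitates first: Sr3(PO4)2.

Sr3(PO4)2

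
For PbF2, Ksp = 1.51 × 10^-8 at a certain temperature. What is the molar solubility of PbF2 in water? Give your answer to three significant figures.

PbF2(s) <=> Pb^2+ + 2 F^-
Ksp = [Pb^2+][F^-]^2
Let s = molar solubility. Then [Pb^2+] = s and [F^-] = 2s.
So Ksp = s × (2s)^2 = 4s^3
s^3 = 1.51 × 10^-8 / 4, so s = 1.56 x 10^-3 M

1.56e-3 M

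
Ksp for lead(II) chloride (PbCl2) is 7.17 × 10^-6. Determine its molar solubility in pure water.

s ≈ 1.21e-2 M

PbCl2(s) ⇌ Pb^2+ + 2 Cl^-
Ksp = [Pb^2+][Cl^-]^2
If s mol/L of PbCl2 dissolves, [Pb^2+] = s and [Cl^-] = 2s.
So Ksp = s × (2s)^2 = 4s^3
Solving, s = (7.17 × 10^-6/4)^(1/3) = 1.21 x 10^-2 M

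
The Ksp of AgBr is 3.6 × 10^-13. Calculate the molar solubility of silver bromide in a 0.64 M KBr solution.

AgBr(s) ⇌ Ag^+ + Br^-
Ksp = [Ag^+][Br^-]
Let s = moles of AgBr that dissolve per litre. [Ag^+] = s, [Br^-] = 0.64 + s ≈ 0.64 (since Br^- from KBr dominates).
Ksp ≈ s × 0.64
s = 5.6 × 10^-13 M
Check: s = 5.6 × 10^-13 ≪ 0.64, so the approximation is valid.

5.6 x 10^-13 M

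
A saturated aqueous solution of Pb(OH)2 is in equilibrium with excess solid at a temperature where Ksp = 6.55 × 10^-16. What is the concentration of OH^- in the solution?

Pb(OH)2(s) <=> Pb^2+(aq) + 2 OH^-(aq)
Ksp = [Pb^2+][OH^-]^2
Let s = molar solubility. Then [Pb^2+] = s and [OH^-] = 2s.
Substituting: Ksp = s(2s)^2 = 4s^3
s = (6.55 × 10^-16 / 4)^(1/3) = 5.471 × 10^-6 M
[OH^-] = 2s = 1.09 x 10^-5 M

1.09 × 10^-5 M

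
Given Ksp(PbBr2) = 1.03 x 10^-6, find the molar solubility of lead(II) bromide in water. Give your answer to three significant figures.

s = 6.36 × 10^-3 M

PbBr2(s) ⇌ Pb^2+(aq) + 2 Br^-(aq)
Ksp = [Pb^2+][Br^-]^2
For each mole of PbBr2 that dissolves: [Pb^2+] = s, [Br^-] = 2s.
So Ksp = s × (2s)^2 = 4s^3
Solving, s = (1.03 x 10^-6/4)^(1/3) = 6.36 × 10^-3 M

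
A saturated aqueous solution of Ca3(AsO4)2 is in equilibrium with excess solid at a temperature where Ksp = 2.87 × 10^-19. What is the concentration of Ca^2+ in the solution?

Ca3(AsO4)2(s) ⇌ 3 Ca^2+ + 2 AsO4^3-
Ksp = [Ca^2+]^3[AsO4^3-]^2
If s mol/L of Ca3(AsO4)2 dissolves, [Ca^2+] = 3s and [AsO4^3-] = 2s.
So Ksp = (3s)^3 × (2s)^2 = 108s^5
s = (2.87 × 10^-19 / 108)^(1/5) = 7.672 × 10^-5 M
[Ca^2+] = 3s = 2.30 × 10^-4 M

2.30 × 10^-4 M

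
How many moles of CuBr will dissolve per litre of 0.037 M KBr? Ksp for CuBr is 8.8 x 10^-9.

CuBr(s) ⇌ Cu^+(aq) + Br^-(aq)
Ksp = [Cu^+][Br^-]
Let s be the molar solubility in this solution. [Cu^+] = s, [Br^-] = 0.037 + s ≈ 0.037 (Ksp is small, so little additional dissolves).
Ksp ≈ s × 0.037
s = 2.4 × 10^-7 M
Check: s = 2.4 x 10^-7 ≪ 0.037, so the approximation is valid.

s = 2.4 x 10^-7 M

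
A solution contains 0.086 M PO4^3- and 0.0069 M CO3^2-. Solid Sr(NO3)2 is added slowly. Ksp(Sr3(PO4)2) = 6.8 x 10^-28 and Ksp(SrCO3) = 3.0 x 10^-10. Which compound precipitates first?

Sr3(PO4)2

Each salt begins to precipitate when Q = Ksp, i.e. when [Sr^2+] reaches its threshold.
For Sr3(PO4)2: 6.8 x 10^-28 = (0.086)^2 × [Sr^2+]^3  ⇒  [Sr^2+] = 4.5 × 10^-9 M.
For SrCO3: 3.0 x 10^-10 = 0.0069 × [Sr^2+]  ⇒  [Sr^2+] = 4.3 × 10^-8 M.
The salt with the lower threshold [Sr^2+] precipitates first: Sr3(PO4)2.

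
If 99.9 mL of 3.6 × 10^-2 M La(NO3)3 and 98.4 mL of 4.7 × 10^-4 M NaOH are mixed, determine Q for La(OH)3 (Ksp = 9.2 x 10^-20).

Q ≈ 2.3 × 10^-13

Total volume = 99.9 + 98.4 = 198.3 mL.
[La^3+] = 3.6 × 10^-2 × (99.9/198.3) = 1.81 × 10^-2 M
[OH^-] = 4.7 × 10^-4 × (98.4/198.3) = 2.33 x 10^-4 M
La(OH)3(s) ⇌ La^3+(aq) + 3 OH^-(aq), so Q = [La^3+][OH^-]^3
Q = (1.81 × 10^-2)(2.33 × 10^-4)^3 = 2.3 × 10^-13
Q > Ksp, so La(OH)3 will precipitate.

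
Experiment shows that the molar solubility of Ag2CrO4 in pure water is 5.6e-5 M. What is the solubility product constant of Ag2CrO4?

7.0 × 10^-13

Ag2CrO4(s) ⇌ 2 Ag^+ + CrO4^2-
If s mol/L of Ag2CrO4 dissolves, [Ag^+] = 2s and [CrO4^2-] = s.
Ksp = [Ag^+]^2[CrO4^2-]
Ksp = (2s)^2s = 4s^3
Ksp = 4 × (5.6 × 10^-5)^3 = 7.0 × 10^-13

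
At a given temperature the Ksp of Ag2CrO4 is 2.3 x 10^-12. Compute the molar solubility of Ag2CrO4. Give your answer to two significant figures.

s ≈ 8.3 x 10^-5 M

Ag2CrO4(s) ⇌ 2 Ag^+ + CrO4^2-
Ksp = [Ag^+]^2[CrO4^2-]
With molar solubility s: [Ag^+] = 2s, [CrO4^2-] = s.
Ksp = (2s)^2s = 4s^3
s = (2.3 x 10^-12 / 4)^(1/3) = 8.3 × 10^-5 M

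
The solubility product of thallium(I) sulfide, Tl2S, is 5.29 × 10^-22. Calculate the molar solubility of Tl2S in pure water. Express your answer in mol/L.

s = 5.09 × 10^-8 M

Tl2S(s) ⇌ 2 Tl^+ + S^2-
Ksp = [Tl^+]^2[S^2-]
Let s = molar solubility. Then [Tl^+] = 2s and [S^2-] = s.
Ksp = (2s)^2s = 4s^3
s^3 = 5.29 × 10^-22 / 4, so s = 5.09 × 10^-8 M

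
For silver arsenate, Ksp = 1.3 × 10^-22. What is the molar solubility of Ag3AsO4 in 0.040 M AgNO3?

Ag3AsO4(s) <=> 3 Ag^+ + AsO4^3-
Ksp = [Ag^+]^3[AsO4^3-]
Let s be the molar solubility in this solution. [Ag^+] = 0.040 + 3s ≈ 0.040, [AsO4^3-] = s (Ksp is small, so little additional dissolves).
Ksp ≈ (0.040)^3 × s
s = 2.0 x 10^-18 M
Check: 3s = 6.1 × 10^-18 ≪ 0.040, so the approximation is valid.

s ≈ 2.0 × 10^-18 M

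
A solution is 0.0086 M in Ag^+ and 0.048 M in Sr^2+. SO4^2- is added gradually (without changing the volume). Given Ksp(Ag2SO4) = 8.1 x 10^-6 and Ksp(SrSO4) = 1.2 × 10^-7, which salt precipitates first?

SrSO4

Each salt begins to precipitate when Q = Ksp, i.e. when [SO4^2-] reaches its threshold.
For Ag2SO4: 8.1 x 10^-6 = (0.0086)^2 × [SO4^2-]  ⇒  [SO4^2-] = 1.1 × 10^-1 M.
For SrSO4: 1.2 × 10^-7 = 0.048 × [SO4^2-]  ⇒  [SO4^2-] = 2.5 × 10^-6 M.
The salt with the lower threshold [SO4^2-] precipitates first: SrSO4.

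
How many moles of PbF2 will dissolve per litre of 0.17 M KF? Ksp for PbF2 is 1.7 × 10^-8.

5.9 × 10^-7 M

PbF2(s) ⇌ Pb^2+(aq) + 2 F^-(aq)
Ksp = [Pb^2+][F^-]^2
Let s be the molar solubility in this solution. [Pb^2+] = s, [F^-] = 0.17 + 2s ≈ 0.17 (since F^- from KF dominates).
Ksp ≈ s × (0.17)^2
s = 5.9 × 10^-7 M
Check: 2s = 1.2 × 10^-6 ≪ 0.17, so the approximation is valid.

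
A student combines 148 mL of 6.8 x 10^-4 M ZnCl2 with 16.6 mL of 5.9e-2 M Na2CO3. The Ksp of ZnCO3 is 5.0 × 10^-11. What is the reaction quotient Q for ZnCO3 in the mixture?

Total volume = 148 + 16.6 = 164.6 mL.
[Zn^2+] = 6.8 × 10^-4 × (148/164.6) = 6.11 × 10^-4 M
[CO3^2-] = 5.9 × 10^-2 × (16.6/164.6) = 5.95 × 10^-3 M
ZnCO3(s) <=> Zn^2+ + CO3^2-, so Q = [Zn^2+][CO3^2-]
Q = (6.11 × 10^-4)(5.95 × 10^-3) = 3.6 x 10^-6
Q > Ksp, so ZnCO3 will precipitate.

3.6 × 10^-6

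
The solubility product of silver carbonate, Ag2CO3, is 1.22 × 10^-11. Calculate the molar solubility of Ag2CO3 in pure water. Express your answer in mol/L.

s = 1.45 × 10^-4 M

Ag2CO3(s) ⇌ 2 Ag^+ + CO3^2-
Ksp = [Ag^+]^2[CO3^2-]
Let s = molar solubility. Then [Ag^+] = 2s and [CO3^2-] = s.
Ksp = (2s)^2s = 4s^3
s = (1.22 × 10^-11 / 4)^(1/3) = 1.45 × 10^-4 M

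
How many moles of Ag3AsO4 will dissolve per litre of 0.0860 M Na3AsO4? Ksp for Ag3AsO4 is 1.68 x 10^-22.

Ag3AsO4(s) ⇌ 3 Ag^+ + AsO4^3-
Ksp = [Ag^+]^3[AsO4^3-]
Let s = moles of Ag3AsO4 that dissolve per litre. [Ag^+] = 3s, [AsO4^3-] = 0.0860 + s ≈ 0.0860 (common-ion effect: AsO4^3- is already 0.0860 M).
Ksp ≈ (3s)^3 × 0.0860
s = 4.17 x 10^-8 M
Check: s = 4.2 x 10^-8 ≪ 0.0860, so the approximation is valid.

4.17 × 10^-8 M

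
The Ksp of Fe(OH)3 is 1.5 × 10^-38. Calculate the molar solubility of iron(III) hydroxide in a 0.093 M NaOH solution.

Fe(OH)3(s) ⇌ Fe^3+ + 3 OH^-
Ksp = [Fe^3+][OH^-]^3
If s mol/L dissolves here, [Fe^3+] = s, [OH^-] = 0.093 + 3s ≈ 0.093 (common-ion effect: OH^- is already 0.093 M).
Ksp ≈ s × (0.093)^3
s = 1.9 × 10^-35 M
Check: 3s = 5.6 x 10^-35 ≪ 0.093, so the approximation is valid.

s = 1.9e-35 M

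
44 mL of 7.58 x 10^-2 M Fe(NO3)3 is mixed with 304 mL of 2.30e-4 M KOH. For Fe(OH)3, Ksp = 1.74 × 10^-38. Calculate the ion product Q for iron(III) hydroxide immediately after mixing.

7.77e-14

Total volume = 44 + 304 = 348 mL.
[Fe^3+] = 7.58 × 10^-2 × (44/348) = 9.584 × 10^-3 M
[OH^-] = 2.30 x 10^-4 × (304/348) = 2.009 × 10^-4 M
Fe(OH)3(s) <=> Fe^3+ + 3 OH^-, so Q = [Fe^3+][OH^-]^3
Q = (9.584 × 10^-3)(2.009 × 10^-4)^3 = 7.77 × 10^-14
Q > Ksp, so Fe(OH)3 will precipitate.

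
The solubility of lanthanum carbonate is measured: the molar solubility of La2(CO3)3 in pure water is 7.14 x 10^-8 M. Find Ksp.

La2(CO3)3(s) ⇌ 2 La^3+ + 3 CO3^2-
With molar solubility s: [La^3+] = 2s, [CO3^2-] = 3s.
Ksp = [La^3+]^2[CO3^2-]^3
So Ksp = (2s)^2 × (3s)^3 = 108s^5
With s = 7.14 x 10^-8: Ksp = 2.00 × 10^-34

Ksp ≈ 2.00 × 10^-34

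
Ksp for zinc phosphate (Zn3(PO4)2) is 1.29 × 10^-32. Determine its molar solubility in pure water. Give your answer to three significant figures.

1.64 × 10^-7 M

Zn3(PO4)2(s) ⇌ 3 Zn^2+ + 2 PO4^3-
Ksp = [Zn^2+]^3[PO4^3-]^2
If s mol/L of Zn3(PO4)2 dissolves, [Zn^2+] = 3s and [PO4^3-] = 2s.
Ksp = (3s)^3(2s)^2 = 108s^5
Solving, s = (1.29 × 10^-32/108)^(1/5) = 1.64 × 10^-7 M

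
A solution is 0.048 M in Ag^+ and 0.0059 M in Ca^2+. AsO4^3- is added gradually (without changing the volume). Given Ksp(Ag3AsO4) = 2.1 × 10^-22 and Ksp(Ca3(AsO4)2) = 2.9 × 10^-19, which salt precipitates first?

Each salt begins to precipitate when Q = Ksp, i.e. when [AsO4^3-] reaches its threshold.
For Ag3AsO4: 2.1 × 10^-22 = (0.048)^3 × [AsO4^3-]  ⇒  [AsO4^3-] = 1.9 × 10^-18 M.
For Ca3(AsO4)2: 2.9 × 10^-19 = (0.0059)^3 × [AsO4^3-]^2  ⇒  [AsO4^3-] = 1.2 × 10^-6 M.
The salt with the lower threshold [AsO4^3-] precipitates first: Ag3AsO4.

Ag3AsO4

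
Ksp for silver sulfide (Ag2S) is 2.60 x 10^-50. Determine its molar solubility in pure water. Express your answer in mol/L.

Ag2S(s) ⇌ 2 Ag^+(aq) + S^2-(aq)
Ksp = [Ag^+]^2[S^2-]
With molar solubility s: [Ag^+] = 2s, [S^2-] = s.
Substituting: Ksp = (2s)^2s = 4s^3
s^3 = 2.60 x 10^-50 / 4, so s = 1.87 × 10^-17 M

s = 1.87 × 10^-17 M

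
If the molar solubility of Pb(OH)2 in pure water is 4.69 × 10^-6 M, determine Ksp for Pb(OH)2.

Ksp = 4.13e-16

Pb(OH)2(s) ⇌ Pb^2+ + 2 OH^-
With molar solubility s: [Pb^2+] = s, [OH^-] = 2s.
Ksp = [Pb^2+][OH^-]^2
Substituting: Ksp = s(2s)^2 = 4s^3
With s = 4.69 × 10^-6: Ksp = 4.13 x 10^-16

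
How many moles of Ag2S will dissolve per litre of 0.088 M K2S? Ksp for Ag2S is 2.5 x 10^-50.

s = 2.7 x 10^-25 M

Ag2S(s) <=> 2 Ag^+ + S^2-
Ksp = [Ag^+]^2[S^2-]
Let s = moles of Ag2S that dissolve per litre. [Ag^+] = 2s, [S^2-] = 0.088 + s ≈ 0.088 (common-ion effect: S^2- is already 0.088 M).
Ksp ≈ (2s)^2 × 0.088
s = 2.7 × 10^-25 M
Check: s = 2.7 × 10^-25 ≪ 0.088, so the approximation is valid.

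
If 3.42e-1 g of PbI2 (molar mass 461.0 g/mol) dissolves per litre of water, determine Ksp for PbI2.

1.63 x 10^-9

Molar solubility s = (3.42 × 10^-1 g/L) / (461.0 g/mol) = 7.419 x 10^-4 M.
PbI2(s) ⇌ Pb^2+(aq) + 2 I^-(aq)
Let s = molar solubility. Then [Pb^2+] = s and [I^-] = 2s.
Ksp = [Pb^2+][I^-]^2
Substituting: Ksp = s(2s)^2 = 4s^3
With s = 7.419 × 10^-4: Ksp = 1.63 x 10^-9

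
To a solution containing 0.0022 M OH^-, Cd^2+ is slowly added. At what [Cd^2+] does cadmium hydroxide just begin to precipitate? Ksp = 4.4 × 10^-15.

9.1e-10 M

Cd(OH)2(s) <=> Cd^2+(aq) + 2 OH^-(aq)
Ksp = [Cd^2+][OH^-]^2
Precipitation begins when Q = Ksp. With [OH^-] = 0.0022 M:
4.4 × 10^-15 = (0.0022)^2 × [Cd^2+]
[Cd^2+] = (4.4 × 10^-15 / 4.84 × 10^-6) = 9.1 × 10^-10 M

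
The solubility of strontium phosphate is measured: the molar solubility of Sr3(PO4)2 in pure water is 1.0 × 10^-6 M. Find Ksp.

Ksp = 1.1 x 10^-28

Sr3(PO4)2(s) ⇌ 3 Sr^2+ + 2 PO4^3-
For each mole of Sr3(PO4)2 that dissolves: [Sr^2+] = 3s, [PO4^3-] = 2s.
Ksp = [Sr^2+]^3[PO4^3-]^2
Ksp = (3s)^3(2s)^2 = 108s^5
With s = 1.0 × 10^-6: Ksp = 1.1 × 10^-28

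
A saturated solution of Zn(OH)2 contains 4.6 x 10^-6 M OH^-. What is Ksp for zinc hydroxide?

4.9e-17

Zn(OH)2(s) ⇌ Zn^2+(aq) + 2 OH^-(aq)
Stoichiometry gives [Zn^2+] = (1/2)[OH^-] = 2.30 x 10^-6 M.
Ksp = [Zn^2+][OH^-]^2
Ksp = 2.30 × 10^-6 × (4.6 × 10^-6)^2 = 4.9 × 10^-17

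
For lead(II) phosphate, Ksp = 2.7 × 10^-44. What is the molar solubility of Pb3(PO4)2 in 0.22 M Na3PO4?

s ≈ 2.7 x 10^-15 M

Pb3(PO4)2(s) <=> 3 Pb^2+ + 2 PO4^3-
Ksp = [Pb^2+]^3[PO4^3-]^2
Let s be the molar solubility in this solution. [Pb^2+] = 3s, [PO4^3-] = 0.22 + 2s ≈ 0.22 (common-ion effect: PO4^3- is already 0.22 M).
Ksp ≈ (3s)^3 × (0.22)^2
s = 2.7 × 10^-15 M
Check: 2s = 5.5 × 10^-15 ≪ 0.22, so the approximation is valid.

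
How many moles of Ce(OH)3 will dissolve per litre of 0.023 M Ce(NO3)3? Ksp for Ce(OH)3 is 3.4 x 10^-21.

1.8e-7 M

Ce(OH)3(s) <=> Ce^3+(aq) + 3 OH^-(aq)
Ksp = [Ce^3+][OH^-]^3
If s mol/L dissolves here, [Ce^3+] = 0.023 + s ≈ 0.023, [OH^-] = 3s (since Ce^3+ from Ce(NO3)3 dominates).
Ksp ≈ 0.023 × (3s)^3
s = 1.8 × 10^-7 M
Check: s = 1.8 × 10^-7 ≪ 0.023, so the approximation is valid.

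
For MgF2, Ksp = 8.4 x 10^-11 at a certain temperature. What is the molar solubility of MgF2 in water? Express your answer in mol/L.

s ≈ 2.8 x 10^-4 M

MgF2(s) ⇌ Mg^2+(aq) + 2 F^-(aq)
Ksp = [Mg^2+][F^-]^2
If s mol/L of MgF2 dissolves, [Mg^2+] = s and [F^-] = 2s.
Ksp = s(2s)^2 = 4s^3
s = (8.4 x 10^-11 / 4)^(1/3) = 2.8 × 10^-4 M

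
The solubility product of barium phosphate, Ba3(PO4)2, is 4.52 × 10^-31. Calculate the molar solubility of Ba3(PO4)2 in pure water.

Ba3(PO4)2(s) ⇌ 3 Ba^2+(aq) + 2 PO4^3-(aq)
Ksp = [Ba^2+]^3[PO4^3-]^2
With molar solubility s: [Ba^2+] = 3s, [PO4^3-] = 2s.
Substituting: Ksp = (3s)^3(2s)^2 = 108s^5
s^5 = 4.52 × 10^-31 / 108, so s = 3.34 × 10^-7 M

s ≈ 3.34 x 10^-7 M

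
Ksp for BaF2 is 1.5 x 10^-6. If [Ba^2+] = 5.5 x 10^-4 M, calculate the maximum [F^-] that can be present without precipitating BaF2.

[F^-] ≈ 5.2 x 10^-2 M

BaF2(s) ⇌ Ba^2+(aq) + 2 F^-(aq)
Ksp = [Ba^2+][F^-]^2
Precipitation begins when Q = Ksp. With [Ba^2+] = 5.5 x 10^-4 M:
1.5 x 10^-6 = (5.5 x 10^-4) × [F^-]^2
[F^-] = (1.5 x 10^-6 / 5.5 x 10^-4)^(1/2) = 5.2 × 10^-2 M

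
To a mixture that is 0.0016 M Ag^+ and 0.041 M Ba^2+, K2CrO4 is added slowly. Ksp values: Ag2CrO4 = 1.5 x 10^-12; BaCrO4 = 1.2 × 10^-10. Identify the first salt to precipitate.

BaCrO4

Precipitation of each salt starts when its ion product equals its Ksp.
For Ag2CrO4: 1.5 x 10^-12 = (0.0016)^2 × [CrO4^2-]  ⇒  [CrO4^2-] = 5.9 × 10^-7 M.
For BaCrO4: 1.2 × 10^-10 = 0.041 × [CrO4^2-]  ⇒  [CrO4^2-] = 2.9 × 10^-9 M.
The salt with the lower threshold [CrO4^2-] precipitates first: BaCrO4.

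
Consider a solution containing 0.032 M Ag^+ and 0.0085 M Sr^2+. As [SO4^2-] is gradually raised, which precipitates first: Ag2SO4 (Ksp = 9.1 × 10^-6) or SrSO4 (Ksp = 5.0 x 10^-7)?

SrSO4

Each salt begins to precipitate when Q = Ksp, i.e. when [SO4^2-] reaches its threshold.
For Ag2SO4: 9.1 × 10^-6 = (0.032)^2 × [SO4^2-]  ⇒  [SO4^2-] = 8.9 × 10^-3 M.
For SrSO4: 5.0 x 10^-7 = 0.0085 × [SO4^2-]  ⇒  [SO4^2-] = 5.9 × 10^-5 M.
The salt with the lower threshold [SO4^2-] precipitates first: SrSO4.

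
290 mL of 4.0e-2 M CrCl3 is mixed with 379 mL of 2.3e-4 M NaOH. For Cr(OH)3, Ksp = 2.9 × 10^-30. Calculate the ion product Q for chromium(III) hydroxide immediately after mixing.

Q ≈ 3.8 × 10^-14

Total volume = 290 + 379 = 669 mL.
[Cr^3+] = 4.0 × 10^-2 × (290/669) = 1.73 x 10^-2 M
[OH^-] = 2.3 × 10^-4 × (379/669) = 1.30 x 10^-4 M
Cr(OH)3(s) ⇌ Cr^3+ + 3 OH^-, so Q = [Cr^3+][OH^-]^3
Q = (1.73 × 10^-2)(1.30 × 10^-4)^3 = 3.8 × 10^-14
Q > Ksp, so Cr(OH)3 will precipitate.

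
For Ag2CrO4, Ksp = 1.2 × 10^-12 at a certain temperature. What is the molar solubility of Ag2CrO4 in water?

Ag2CrO4(s) <=> 2 Ag^+(aq) + CrO4^2-(aq)
Ksp = [Ag^+]^2[CrO4^2-]
If s mol/L of Ag2CrO4 dissolves, [Ag^+] = 2s and [CrO4^2-] = s.
Ksp = (2s)^2s = 4s^3
s = (1.2 × 10^-12 / 4)^(1/3) = 6.7 × 10^-5 M

6.7 x 10^-5 M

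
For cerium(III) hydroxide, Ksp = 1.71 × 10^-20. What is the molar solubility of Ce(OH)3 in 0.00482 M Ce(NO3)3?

5.08 × 10^-7 M

Ce(OH)3(s) ⇌ Ce^3+(aq) + 3 OH^-(aq)
Ksp = [Ce^3+][OH^-]^3
Let s be the molar solubility in this solution. [Ce^3+] = 0.00482 + s ≈ 0.00482, [OH^-] = 3s (common-ion effect: Ce^3+ is already 0.00482 M).
Ksp ≈ 0.00482 × (3s)^3
s = 5.08 x 10^-7 M
Check: s = 5.1 × 10^-7 ≪ 0.00482, so the approximation is valid.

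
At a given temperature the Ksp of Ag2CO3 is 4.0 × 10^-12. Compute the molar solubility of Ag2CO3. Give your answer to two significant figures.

s = 1.0 × 10^-4 M

Ag2CO3(s) <=> 2 Ag^+(aq) + CO3^2-(aq)
Ksp = [Ag^+]^2[CO3^2-]
With molar solubility s: [Ag^+] = 2s, [CO3^2-] = s.
So Ksp = (2s)^2 × s = 4s^3
s^3 = 4.0 × 10^-12 / 4, so s = 1.0 × 10^-4 M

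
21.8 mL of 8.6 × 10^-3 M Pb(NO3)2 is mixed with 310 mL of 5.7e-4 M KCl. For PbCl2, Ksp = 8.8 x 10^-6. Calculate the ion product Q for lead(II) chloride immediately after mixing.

Q ≈ 1.6e-10

Total volume = 21.8 + 310 = 331.8 mL.
[Pb^2+] = 8.6 × 10^-3 × (21.8/331.8) = 5.65 × 10^-4 M
[Cl^-] = 5.7 × 10^-4 × (310/331.8) = 5.33 x 10^-4 M
PbCl2(s) ⇌ Pb^2+ + 2 Cl^-, so Q = [Pb^2+][Cl^-]^2
Q = (5.65 × 10^-4)(5.33 x 10^-4)^2 = 1.6 x 10^-10
Q < Ksp, so no precipitate of PbCl2 forms.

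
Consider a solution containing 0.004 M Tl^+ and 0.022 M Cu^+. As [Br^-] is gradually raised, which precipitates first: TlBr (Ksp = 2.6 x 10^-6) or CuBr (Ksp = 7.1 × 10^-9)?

Precipitation of each salt starts when its ion product equals its Ksp.
For TlBr: 2.6 x 10^-6 = 0.004 × [Br^-]  ⇒  [Br^-] = 6.5 × 10^-4 M.
For CuBr: 7.1 × 10^-9 = 0.022 × [Br^-]  ⇒  [Br^-] = 3.2 × 10^-7 M.
The salt with the lower threshold [Br^-] precipitates first: CuBr.

CuBr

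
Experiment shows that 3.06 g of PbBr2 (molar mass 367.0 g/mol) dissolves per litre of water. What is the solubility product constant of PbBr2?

Molar solubility s = (3.06 g/L) / (367.0 g/mol) = 8.338 × 10^-3 M.
PbBr2(s) ⇌ Pb^2+ + 2 Br^-
If s mol/L of PbBr2 dissolves, [Pb^2+] = s and [Br^-] = 2s.
Ksp = [Pb^2+][Br^-]^2
Ksp = s(2s)^2 = 4s^3
Ksp = 4 × (8.338 x 10^-3)^3 = 2.32 × 10^-6

Ksp = 2.32 × 10^-6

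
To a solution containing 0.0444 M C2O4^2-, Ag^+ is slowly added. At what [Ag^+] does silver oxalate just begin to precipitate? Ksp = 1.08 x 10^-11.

[Ag^+] = 1.56 × 10^-5 M

Ag2C2O4(s) ⇌ 2 Ag^+ + C2O4^2-
Ksp = [Ag^+]^2[C2O4^2-]
Precipitation begins when Q = Ksp. With [C2O4^2-] = 0.0444 M:
1.08 x 10^-11 = (0.0444) × [Ag^+]^2
[Ag^+] = (1.08 x 10^-11 / 4.44 x 10^-2)^(1/2) = 1.56 × 10^-5 M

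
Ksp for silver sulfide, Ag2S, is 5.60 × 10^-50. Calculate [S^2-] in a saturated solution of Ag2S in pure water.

[S^2-] ≈ 2.41e-17 M

Ag2S(s) <=> 2 Ag^+(aq) + S^2-(aq)
Ksp = [Ag^+]^2[S^2-]
With molar solubility s: [Ag^+] = 2s, [S^2-] = s.
So Ksp = (2s)^2 × s = 4s^3
Solving, s = (5.60 × 10^-50/4)^(1/3) = 2.410 x 10^-17 M
[S^2-] = s = 2.41 x 10^-17 M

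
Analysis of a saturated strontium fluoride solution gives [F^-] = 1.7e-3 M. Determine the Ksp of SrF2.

Ksp ≈ 2.5 × 10^-9

SrF2(s) ⇌ Sr^2+ + 2 F^-
Stoichiometry gives [Sr^2+] = (1/2)[F^-] = 8.50 × 10^-4 M.
Ksp = [Sr^2+][F^-]^2
Ksp = 8.50 x 10^-4 × (1.7 × 10^-3)^2 = 2.5 x 10^-9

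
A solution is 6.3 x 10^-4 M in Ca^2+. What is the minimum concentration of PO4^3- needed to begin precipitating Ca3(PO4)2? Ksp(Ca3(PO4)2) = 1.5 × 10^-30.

7.7 x 10^-11 M

Ca3(PO4)2(s) ⇌ 3 Ca^2+ + 2 PO4^3-
Ksp = [Ca^2+]^3[PO4^3-]^2
Precipitation begins when Q = Ksp. With [Ca^2+] = 6.3 x 10^-4 M:
1.5 × 10^-30 = (6.3 x 10^-4)^3 × [PO4^3-]^2
[PO4^3-] = (1.5 × 10^-30 / 2.50 × 10^-10)^(1/2) = 7.7 × 10^-11 M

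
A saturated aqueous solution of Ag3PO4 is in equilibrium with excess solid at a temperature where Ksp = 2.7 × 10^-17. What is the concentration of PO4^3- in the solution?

Ag3PO4(s) <=> 3 Ag^+(aq) + PO4^3-(aq)
Ksp = [Ag^+]^3[PO4^3-]
For each mole of Ag3PO4 that dissolves: [Ag^+] = 3s, [PO4^3-] = s.
So Ksp = (3s)^3 × s = 27s^4
s^4 = 2.7 × 10^-17 / 27, so s = 3.16 x 10^-5 M
[PO4^3-] = s = 3.2 × 10^-5 M

[PO4^3-] ≈ 3.2 x 10^-5 M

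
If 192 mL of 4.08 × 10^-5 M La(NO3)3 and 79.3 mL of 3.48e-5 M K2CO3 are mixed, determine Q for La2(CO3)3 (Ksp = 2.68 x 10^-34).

8.77 × 10^-25

Total volume = 192 + 79.3 = 271.3 mL.
[La^3+] = 4.08 × 10^-5 × (192/271.3) = 2.887 x 10^-5 M
[CO3^2-] = 3.48 × 10^-5 × (79.3/271.3) = 1.017 × 10^-5 M
La2(CO3)3(s) <=> 2 La^3+(aq) + 3 CO3^2-(aq), so Q = [La^3+]^2[CO3^2-]^3
Q = (2.887 × 10^-5)^2(1.017 × 10^-5)^3 = 8.77 × 10^-25
Q > Ksp, so La2(CO3)3 will precipitate.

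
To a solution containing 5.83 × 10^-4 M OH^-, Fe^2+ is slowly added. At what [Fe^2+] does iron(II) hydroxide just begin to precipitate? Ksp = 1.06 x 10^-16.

[Fe^2+] = 3.12 × 10^-10 M

Fe(OH)2(s) ⇌ Fe^2+ + 2 OH^-
Ksp = [Fe^2+][OH^-]^2
Precipitation begins when Q = Ksp. With [OH^-] = 5.83 × 10^-4 M:
1.06 x 10^-16 = (5.83 × 10^-4)^2 × [Fe^2+]
[Fe^2+] = (1.06 x 10^-16 / 3.399 x 10^-7) = 3.12 × 10^-10 M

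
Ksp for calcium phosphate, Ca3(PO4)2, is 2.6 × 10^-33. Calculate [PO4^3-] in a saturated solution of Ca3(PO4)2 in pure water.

Ca3(PO4)2(s) <=> 3 Ca^2+(aq) + 2 PO4^3-(aq)
Ksp = [Ca^2+]^3[PO4^3-]^2
If s mol/L of Ca3(PO4)2 dissolves, [Ca^2+] = 3s and [PO4^3-] = 2s.
So Ksp = (3s)^3 × (2s)^2 = 108s^5
s^5 = 2.6 × 10^-33 / 108, so s = 1.19 × 10^-7 M
[PO4^3-] = 2s = 2.4 x 10^-7 M

[PO4^3-] ≈ 2.4 x 10^-7 M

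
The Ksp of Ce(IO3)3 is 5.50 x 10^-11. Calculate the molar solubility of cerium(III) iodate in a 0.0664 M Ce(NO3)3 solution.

s ≈ 3.13e-4 M

Ce(IO3)3(s) <=> Ce^3+(aq) + 3 IO3^-(aq)
Ksp = [Ce^3+][IO3^-]^3
Let s be the molar solubility in this solution. [Ce^3+] = 0.0664 + s ≈ 0.0664, [IO3^-] = 3s (Ksp is small, so little additional dissolves).
Ksp ≈ 0.0664 × (3s)^3
s = 3.13 × 10^-4 M
Check: s = 3.1 × 10^-4 ≪ 0.0664, so the approximation is valid.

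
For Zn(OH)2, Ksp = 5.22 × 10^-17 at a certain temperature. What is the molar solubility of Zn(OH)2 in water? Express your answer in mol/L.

Zn(OH)2(s) <=> Zn^2+ + 2 OH^-
Ksp = [Zn^2+][OH^-]^2
For each mole of Zn(OH)2 that dissolves: [Zn^2+] = s, [OH^-] = 2s.
Substituting: Ksp = s(2s)^2 = 4s^3
s = (5.22 × 10^-17 / 4)^(1/3) = 2.35 × 10^-6 M

2.35 x 10^-6 M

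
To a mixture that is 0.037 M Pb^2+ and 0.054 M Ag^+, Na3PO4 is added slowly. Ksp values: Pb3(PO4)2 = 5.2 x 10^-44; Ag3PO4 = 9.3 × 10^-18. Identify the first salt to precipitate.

Precipitation of each salt starts when its ion product equals its Ksp.
For Pb3(PO4)2: 5.2 x 10^-44 = (0.037)^3 × [PO4^3-]^2  ⇒  [PO4^3-] = 3.2 x 10^-20 M.
For Ag3PO4: 9.3 × 10^-18 = (0.054)^3 × [PO4^3-]  ⇒  [PO4^3-] = 5.9 × 10^-14 M.
The salt with the lower threshold [PO4^3-] precipitates first: Pb3(PO4)2.

Pb3(PO4)2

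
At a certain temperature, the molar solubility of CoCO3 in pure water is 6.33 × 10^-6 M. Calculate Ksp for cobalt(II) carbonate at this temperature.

CoCO3(s) ⇌ Co^2+(aq) + CO3^2-(aq)
With molar solubility s: [Co^2+] = s, [CO3^2-] = s.
Ksp = [Co^2+][CO3^2-]
Ksp = s × s = s^2
Ksp = (6.33 × 10^-6)^2 = 4.01 × 10^-11

Ksp = 4.01 × 10^-11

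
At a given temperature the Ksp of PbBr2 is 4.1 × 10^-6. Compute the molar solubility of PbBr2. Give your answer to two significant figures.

s ≈ 0.010 M

PbBr2(s) ⇌ Pb^2+ + 2 Br^-
Ksp = [Pb^2+][Br^-]^2
Let s = molar solubility. Then [Pb^2+] = s and [Br^-] = 2s.
Ksp = s(2s)^2 = 4s^3
s = (4.1 × 10^-6 / 4)^(1/3) = 1.0 × 10^-2 M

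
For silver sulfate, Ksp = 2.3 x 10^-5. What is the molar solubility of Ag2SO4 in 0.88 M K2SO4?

s = 2.6 x 10^-3 M

Ag2SO4(s) ⇌ 2 Ag^+ + SO4^2-
Ksp = [Ag^+]^2[SO4^2-]
Let s = moles of Ag2SO4 that dissolve per litre. [Ag^+] = 2s, [SO4^2-] = 0.88 + s ≈ 0.88 (common-ion effect: SO4^2- is already 0.88 M).
Ksp ≈ (2s)^2 × 0.88
s = 2.6 × 10^-3 M
Check: s = 2.6 × 10^-3 ≪ 0.88, so the approximation is valid.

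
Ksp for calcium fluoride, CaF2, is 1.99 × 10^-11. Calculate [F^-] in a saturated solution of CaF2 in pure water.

[F^-] ≈ 3.41 × 10^-4 M

CaF2(s) ⇌ Ca^2+(aq) + 2 F^-(aq)
Ksp = [Ca^2+][F^-]^2
With molar solubility s: [Ca^2+] = s, [F^-] = 2s.
Ksp = s(2s)^2 = 4s^3
s^3 = 1.99 × 10^-11 / 4, so s = 1.707 x 10^-4 M
[F^-] = 2s = 3.41 x 10^-4 M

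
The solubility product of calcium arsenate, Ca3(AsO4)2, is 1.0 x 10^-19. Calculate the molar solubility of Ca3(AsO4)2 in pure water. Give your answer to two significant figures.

s ≈ 6.2 x 10^-5 M

Ca3(AsO4)2(s) ⇌ 3 Ca^2+ + 2 AsO4^3-
Ksp = [Ca^2+]^3[AsO4^3-]^2
Let s = molar solubility. Then [Ca^2+] = 3s and [AsO4^3-] = 2s.
Ksp = (3s)^3(2s)^2 = 108s^5
Solving, s = (1.0 x 10^-19/108)^(1/5) = 6.2 × 10^-5 M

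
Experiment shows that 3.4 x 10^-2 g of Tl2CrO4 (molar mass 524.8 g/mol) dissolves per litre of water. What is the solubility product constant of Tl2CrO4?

Ksp = 1.1e-12

Molar solubility s = (3.4 x 10^-2 g/L) / (524.8 g/mol) = 6.48 × 10^-5 M.
Tl2CrO4(s) ⇌ 2 Tl^+(aq) + CrO4^2-(aq)
For each mole of Tl2CrO4 that dissolves: [Tl^+] = 2s, [CrO4^2-] = s.
Ksp = [Tl^+]^2[CrO4^2-]
Ksp = (2s)^2s = 4s^3
With s = 6.48 x 10^-5: Ksp = 1.1 x 10^-12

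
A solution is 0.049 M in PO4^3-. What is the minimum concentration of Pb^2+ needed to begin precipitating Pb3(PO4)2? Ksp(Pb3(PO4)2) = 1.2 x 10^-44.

Pb3(PO4)2(s) <=> 3 Pb^2+ + 2 PO4^3-
Ksp = [Pb^2+]^3[PO4^3-]^2
Precipitation begins when Q = Ksp. With [PO4^3-] = 0.049 M:
1.2 x 10^-44 = (0.049)^2 × [Pb^2+]^3
[Pb^2+] = (1.2 x 10^-44 / 2.40 × 10^-3)^(1/3) = 1.7 × 10^-14 M

[Pb^2+] = 1.7e-14 M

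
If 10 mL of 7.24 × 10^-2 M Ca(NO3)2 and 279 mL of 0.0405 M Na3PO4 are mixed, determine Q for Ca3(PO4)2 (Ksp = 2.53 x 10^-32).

Q = 2.40 × 10^-11

Total volume = 10 + 279 = 289 mL.
[Ca^2+] = 7.24 x 10^-2 × (10/289) = 2.505 x 10^-3 M
[PO4^3-] = 4.05 × 10^-2 × (279/289) = 3.910 x 10^-2 M
Ca3(PO4)2(s) ⇌ 3 Ca^2+ + 2 PO4^3-, so Q = [Ca^2+]^3[PO4^3-]^2
Q = (2.505 × 10^-3)^3(3.910 × 10^-2)^2 = 2.40 x 10^-11
Q > Ksp, so Ca3(PO4)2 will precipitate.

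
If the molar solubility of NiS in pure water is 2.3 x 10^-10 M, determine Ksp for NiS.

NiS(s) <=> Ni^2+(aq) + S^2-(aq)
Let s = molar solubility. Then [Ni^2+] = s and [S^2-] = s.
Ksp = [Ni^2+][S^2-]
Ksp = s^2
Ksp = (2.3 × 10^-10)^2 = 5.3 × 10^-20

5.3 × 10^-20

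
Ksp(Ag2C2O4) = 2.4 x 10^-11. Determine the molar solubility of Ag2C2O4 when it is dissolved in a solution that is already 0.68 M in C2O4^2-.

Ag2C2O4(s) ⇌ 2 Ag^+(aq) + C2O4^2-(aq)
Ksp = [Ag^+]^2[C2O4^2-]
If s mol/L dissolves here, [Ag^+] = 2s, [C2O4^2-] = 0.68 + s ≈ 0.68 (since the C2O4^2- already present dominates).
Ksp ≈ (2s)^2 × 0.68
s = 3.0 × 10^-6 M
Check: s = 3.0 × 10^-6 ≪ 0.68, so the approximation is valid.

3.0 x 10^-6 M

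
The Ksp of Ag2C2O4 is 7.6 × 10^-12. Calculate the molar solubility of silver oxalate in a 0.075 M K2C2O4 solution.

s ≈ 5.0 × 10^-6 M

Ag2C2O4(s) <=> 2 Ag^+ + C2O4^2-
Ksp = [Ag^+]^2[C2O4^2-]
Let s = moles of Ag2C2O4 that dissolve per litre. [Ag^+] = 2s, [C2O4^2-] = 0.075 + s ≈ 0.075 (since C2O4^2- from K2C2O4 dominates).
Ksp ≈ (2s)^2 × 0.075
s = 5.0 x 10^-6 M
Check: s = 5.0 × 10^-6 ≪ 0.075, so the approximation is valid.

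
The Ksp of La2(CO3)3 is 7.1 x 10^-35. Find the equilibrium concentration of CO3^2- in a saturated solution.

1.7 × 10^-7 M

La2(CO3)3(s) ⇌ 2 La^3+(aq) + 3 CO3^2-(aq)
Ksp = [La^3+]^2[CO3^2-]^3
With molar solubility s: [La^3+] = 2s, [CO3^2-] = 3s.
Substituting: Ksp = (2s)^2(3s)^3 = 108s^5
Solving, s = (7.1 x 10^-35/108)^(1/5) = 5.80 × 10^-8 M
[CO3^2-] = 3s = 1.7 x 10^-7 M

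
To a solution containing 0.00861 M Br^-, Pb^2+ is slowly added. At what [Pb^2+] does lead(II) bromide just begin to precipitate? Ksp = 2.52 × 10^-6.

[Pb^2+] = 3.40e-2 M

PbBr2(s) ⇌ Pb^2+ + 2 Br^-
Ksp = [Pb^2+][Br^-]^2
Precipitation begins when Q = Ksp. With [Br^-] = 0.00861 M:
2.52 × 10^-6 = (0.00861)^2 × [Pb^2+]
[Pb^2+] = (2.52 × 10^-6 / 7.413 x 10^-5) = 3.40 × 10^-2 M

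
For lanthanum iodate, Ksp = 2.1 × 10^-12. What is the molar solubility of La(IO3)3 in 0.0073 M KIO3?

5.4 × 10^-6 M

La(IO3)3(s) ⇌ La^3+ + 3 IO3^-
Ksp = [La^3+][IO3^-]^3
Let s = moles of La(IO3)3 that dissolve per litre. [La^3+] = s, [IO3^-] = 0.0073 + 3s ≈ 0.0073 (since IO3^- from KIO3 dominates).
Ksp ≈ s × (0.0073)^3
s = 5.4 x 10^-6 M
Check: 3s = 1.6 x 10^-5 ≪ 0.0073, so the approximation is valid.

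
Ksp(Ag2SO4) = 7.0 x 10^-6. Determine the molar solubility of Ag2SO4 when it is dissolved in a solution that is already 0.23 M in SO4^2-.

s = 2.8 × 10^-3 M

Ag2SO4(s) <=> 2 Ag^+(aq) + SO4^2-(aq)
Ksp = [Ag^+]^2[SO4^2-]
If s mol/L dissolves here, [Ag^+] = 2s, [SO4^2-] = 0.23 + s ≈ 0.23 (Ksp is small, so little additional dissolves).
Ksp ≈ (2s)^2 × 0.23
s = 2.8 x 10^-3 M
Check: s = 2.8 x 10^-3 ≪ 0.23, so the approximation is valid.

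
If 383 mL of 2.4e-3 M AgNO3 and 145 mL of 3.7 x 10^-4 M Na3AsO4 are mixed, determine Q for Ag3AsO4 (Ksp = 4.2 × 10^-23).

Q ≈ 5.4 × 10^-13

Total volume = 383 + 145 = 528 mL.
[Ag^+] = 2.4 × 10^-3 × (383/528) = 1.74 x 10^-3 M
[AsO4^3-] = 3.7 x 10^-4 × (145/528) = 1.02 x 10^-4 M
Ag3AsO4(s) ⇌ 3 Ag^+ + AsO4^3-, so Q = [Ag^+]^3[AsO4^3-]
Q = (1.74 × 10^-3)^3(1.02 x 10^-4) = 5.4 × 10^-13
Q > Ksp, so Ag3AsO4 will precipitate.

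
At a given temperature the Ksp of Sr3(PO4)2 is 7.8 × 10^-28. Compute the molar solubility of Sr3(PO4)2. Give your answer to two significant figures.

Sr3(PO4)2(s) <=> 3 Sr^2+ + 2 PO4^3-
Ksp = [Sr^2+]^3[PO4^3-]^2
If s mol/L of Sr3(PO4)2 dissolves, [Sr^2+] = 3s and [PO4^3-] = 2s.
Ksp = (3s)^3(2s)^2 = 108s^5
Solving, s = (7.8 × 10^-28/108)^(1/5) = 1.5 × 10^-6 M

1.5 x 10^-6 M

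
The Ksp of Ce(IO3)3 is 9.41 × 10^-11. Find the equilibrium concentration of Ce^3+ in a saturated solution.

1.37 × 10^-3 M

Ce(IO3)3(s) ⇌ Ce^3+ + 3 IO3^-
Ksp = [Ce^3+][IO3^-]^3
For each mole of Ce(IO3)3 that dissolves: [Ce^3+] = s, [IO3^-] = 3s.
Substituting: Ksp = s(3s)^3 = 27s^4
s^4 = 9.41 × 10^-11 / 27, so s = 1.366 × 10^-3 M
[Ce^3+] = s = 1.37 × 10^-3 M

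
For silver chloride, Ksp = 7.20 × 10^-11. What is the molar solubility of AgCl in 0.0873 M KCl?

s = 8.25 x 10^-10 M

AgCl(s) <=> Ag^+(aq) + Cl^-(aq)
Ksp = [Ag^+][Cl^-]
If s mol/L dissolves here, [Ag^+] = s, [Cl^-] = 0.0873 + s ≈ 0.0873 (since Cl^- from KCl dominates).
Ksp ≈ s × 0.0873
s = 8.25 × 10^-10 M
Check: s = 8.2 × 10^-10 ≪ 0.0873, so the approximation is valid.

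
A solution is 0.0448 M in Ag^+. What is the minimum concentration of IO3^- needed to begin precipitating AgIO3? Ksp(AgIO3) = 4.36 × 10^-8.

AgIO3(s) <=> Ag^+(aq) + IO3^-(aq)
Ksp = [Ag^+][IO3^-]
Precipitation begins when Q = Ksp. With [Ag^+] = 0.0448 M:
4.36 × 10^-8 = (0.0448) × [IO3^-]
[IO3^-] = (4.36 × 10^-8 / 4.48 x 10^-2) = 9.73 x 10^-7 M

9.73 × 10^-7 M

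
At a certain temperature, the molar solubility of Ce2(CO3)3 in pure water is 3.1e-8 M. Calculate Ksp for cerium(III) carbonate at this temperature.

3.1 × 10^-36

Ce2(CO3)3(s) ⇌ 2 Ce^3+ + 3 CO3^2-
For each mole of Ce2(CO3)3 that dissolves: [Ce^3+] = 2s, [CO3^2-] = 3s.
Ksp = [Ce^3+]^2[CO3^2-]^3
So Ksp = (2s)^2 × (3s)^3 = 108s^5
With s = 3.1 x 10^-8: Ksp = 3.1 × 10^-36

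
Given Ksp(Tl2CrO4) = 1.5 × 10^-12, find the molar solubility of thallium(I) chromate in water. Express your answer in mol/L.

s ≈ 7.2e-5 M

Tl2CrO4(s) <=> 2 Tl^+(aq) + CrO4^2-(aq)
Ksp = [Tl^+]^2[CrO4^2-]
Let s = molar solubility. Then [Tl^+] = 2s and [CrO4^2-] = s.
So Ksp = (2s)^2 × s = 4s^3
Solving, s = (1.5 × 10^-12/4)^(1/3) = 7.2 × 10^-5 M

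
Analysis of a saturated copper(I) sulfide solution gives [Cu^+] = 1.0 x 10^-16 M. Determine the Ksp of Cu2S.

Ksp = 5.0 × 10^-49

Cu2S(s) <=> 2 Cu^+(aq) + S^2-(aq)
Stoichiometry gives [S^2-] = (1/2)[Cu^+] = 5.00 × 10^-17 M.
Ksp = [Cu^+]^2[S^2-]
Ksp = (1.0 x 10^-16)^2 × 5.00 × 10^-17 = 5.0 × 10^-49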